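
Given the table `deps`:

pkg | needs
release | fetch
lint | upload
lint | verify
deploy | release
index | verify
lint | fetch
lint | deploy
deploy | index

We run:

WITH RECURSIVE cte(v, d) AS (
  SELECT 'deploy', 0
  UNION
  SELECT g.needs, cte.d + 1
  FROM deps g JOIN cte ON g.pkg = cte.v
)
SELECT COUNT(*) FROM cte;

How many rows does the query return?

Base: (deploy, d=0).
Iteration 1: edges from {deploy} -> (index, d=1), (release, d=1).
Iteration 2: edges from {index,release} -> (fetch, d=2), (verify, d=2).
Iteration 3: no outgoing edges from {fetch,verify}; recursion stops.
Total rows emitted: 5.

5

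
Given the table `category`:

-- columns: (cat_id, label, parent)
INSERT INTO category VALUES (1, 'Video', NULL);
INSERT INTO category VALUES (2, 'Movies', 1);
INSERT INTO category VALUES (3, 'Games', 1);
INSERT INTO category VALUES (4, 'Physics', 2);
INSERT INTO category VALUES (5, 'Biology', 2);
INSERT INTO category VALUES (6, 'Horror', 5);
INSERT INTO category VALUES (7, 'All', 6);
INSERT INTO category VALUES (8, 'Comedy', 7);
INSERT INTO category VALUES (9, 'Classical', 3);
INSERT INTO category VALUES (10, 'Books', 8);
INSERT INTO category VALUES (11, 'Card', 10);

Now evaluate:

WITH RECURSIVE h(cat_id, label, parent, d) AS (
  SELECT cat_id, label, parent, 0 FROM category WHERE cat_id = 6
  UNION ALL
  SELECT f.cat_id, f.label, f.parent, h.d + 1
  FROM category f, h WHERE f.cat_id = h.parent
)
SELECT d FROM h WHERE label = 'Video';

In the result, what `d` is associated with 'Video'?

3

Base: cat_id=6 (Horror), parent=5, d 0.
Iteration 1: join on cat_id=5 -> Biology (id 5, parent=2, d 1).
Iteration 2: join on cat_id=2 -> Movies (id 2, parent=1, d 2).
Iteration 3: join on cat_id=1 -> Video (id 1, parent=NULL, d 3).
Iteration 4: parent is NULL; no match; recursion stops.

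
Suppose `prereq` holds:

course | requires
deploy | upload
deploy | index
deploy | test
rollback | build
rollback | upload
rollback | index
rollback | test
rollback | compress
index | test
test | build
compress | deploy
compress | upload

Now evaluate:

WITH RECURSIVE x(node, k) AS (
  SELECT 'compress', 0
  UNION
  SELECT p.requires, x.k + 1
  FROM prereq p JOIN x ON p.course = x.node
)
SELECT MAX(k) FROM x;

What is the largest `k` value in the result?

Base: (compress, k=0).
Iteration 1: edges from {compress} -> (deploy, k=1), (upload, k=1).
Iteration 2: edges from {deploy,upload} -> (index, k=2), (test, k=2), (upload, k=2).
Iteration 3: edges from {index,test,upload} -> (build, k=3), (test, k=3).
Iteration 4: edges from {build,test} -> (build, k=4).
Iteration 5: no outgoing edges from {build}; recursion stops.
k values: 0, 1, 1, 2, 2, 2, 3, 3, 4; the maximum is 4.

4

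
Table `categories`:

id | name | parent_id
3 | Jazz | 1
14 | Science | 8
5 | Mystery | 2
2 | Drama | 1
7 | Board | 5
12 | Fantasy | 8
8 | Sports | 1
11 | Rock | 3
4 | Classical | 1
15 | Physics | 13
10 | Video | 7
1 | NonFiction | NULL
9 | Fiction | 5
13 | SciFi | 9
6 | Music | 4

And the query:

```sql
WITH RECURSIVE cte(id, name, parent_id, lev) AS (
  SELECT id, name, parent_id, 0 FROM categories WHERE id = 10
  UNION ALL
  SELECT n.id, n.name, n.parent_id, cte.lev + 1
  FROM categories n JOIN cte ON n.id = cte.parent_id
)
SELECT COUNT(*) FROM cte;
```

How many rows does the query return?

5

Base: id=10 (Video), parent_id=7, lev 0.
Iteration 1: join on id=7 -> Board (id 7, parent_id=5, lev 1).
Iteration 2: join on id=5 -> Mystery (id 5, parent_id=2, lev 2).
Iteration 3: join on id=2 -> Drama (id 2, parent_id=1, lev 3).
Iteration 4: join on id=1 -> NonFiction (id 1, parent_id=NULL, lev 4).
Iteration 5: parent_id is NULL; no match; recursion stops.
Total rows emitted: 5.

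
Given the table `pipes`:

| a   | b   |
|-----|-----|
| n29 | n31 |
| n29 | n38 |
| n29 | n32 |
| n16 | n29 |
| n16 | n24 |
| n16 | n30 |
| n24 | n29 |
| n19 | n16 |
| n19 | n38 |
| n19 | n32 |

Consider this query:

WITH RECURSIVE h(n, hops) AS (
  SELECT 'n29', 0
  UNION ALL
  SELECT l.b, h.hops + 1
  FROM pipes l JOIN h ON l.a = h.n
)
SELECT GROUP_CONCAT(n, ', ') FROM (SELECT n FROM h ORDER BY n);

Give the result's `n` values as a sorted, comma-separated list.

Base: (n29, hops=0).
Iteration 1: edges from {n29} -> (n31, hops=1), (n32, hops=1), (n38, hops=1).
Iteration 2: no outgoing edges from {n31,n32,n38}; recursion stops.

n29, n31, n32, n38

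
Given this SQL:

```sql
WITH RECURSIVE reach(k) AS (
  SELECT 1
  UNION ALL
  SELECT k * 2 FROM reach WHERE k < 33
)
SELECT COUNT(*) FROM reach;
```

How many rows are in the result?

7

Base: k=1.
Iteration 1: 1 < 33 holds -> k = 1 * 2 = 2.
Iteration 2: 2 < 33 holds -> k = 2 * 2 = 4.
Iteration 3: 4 < 33 holds -> k = 4 * 2 = 8.
Iteration 4: 8 < 33 holds -> k = 8 * 2 = 16.
Iteration 5: 16 < 33 holds -> k = 16 * 2 = 32.
Iteration 6: 32 < 33 holds -> k = 32 * 2 = 64.
Iteration 7: 64 < 33 fails; recursion stops.
Total rows emitted: 7.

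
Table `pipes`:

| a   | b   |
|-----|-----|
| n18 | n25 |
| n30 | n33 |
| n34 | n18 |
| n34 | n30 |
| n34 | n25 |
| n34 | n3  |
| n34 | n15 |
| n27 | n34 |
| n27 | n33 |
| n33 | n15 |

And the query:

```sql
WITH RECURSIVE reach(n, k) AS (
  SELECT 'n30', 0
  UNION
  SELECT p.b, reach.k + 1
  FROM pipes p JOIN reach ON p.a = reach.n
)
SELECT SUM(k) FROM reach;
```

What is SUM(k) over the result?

3

Base: (n30, k=0).
Iteration 1: edges from {n30} -> (n33, k=1).
Iteration 2: edges from {n33} -> (n15, k=2).
Iteration 3: no outgoing edges from {n15}; recursion stops.
SUM(k) = 0 + 1 + 2 = 3.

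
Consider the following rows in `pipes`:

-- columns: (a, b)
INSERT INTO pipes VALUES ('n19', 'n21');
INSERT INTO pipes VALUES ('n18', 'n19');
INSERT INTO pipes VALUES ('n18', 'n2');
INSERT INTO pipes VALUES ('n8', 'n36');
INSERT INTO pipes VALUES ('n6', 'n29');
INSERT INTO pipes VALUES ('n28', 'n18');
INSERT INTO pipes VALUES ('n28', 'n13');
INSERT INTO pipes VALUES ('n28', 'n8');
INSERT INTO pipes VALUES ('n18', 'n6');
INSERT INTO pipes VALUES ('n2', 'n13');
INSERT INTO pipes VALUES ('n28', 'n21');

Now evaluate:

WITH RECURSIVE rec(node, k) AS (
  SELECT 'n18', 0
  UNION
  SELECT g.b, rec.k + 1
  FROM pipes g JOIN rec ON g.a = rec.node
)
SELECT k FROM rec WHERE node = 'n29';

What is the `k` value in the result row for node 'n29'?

Base: (n18, k=0).
Iteration 1: edges from {n18} -> (n19, k=1), (n2, k=1), (n6, k=1).
Iteration 2: edges from {n19,n2,n6} -> (n13, k=2), (n21, k=2), (n29, k=2).
Iteration 3: no outgoing edges from {n13,n21,n29}; recursion stops.

2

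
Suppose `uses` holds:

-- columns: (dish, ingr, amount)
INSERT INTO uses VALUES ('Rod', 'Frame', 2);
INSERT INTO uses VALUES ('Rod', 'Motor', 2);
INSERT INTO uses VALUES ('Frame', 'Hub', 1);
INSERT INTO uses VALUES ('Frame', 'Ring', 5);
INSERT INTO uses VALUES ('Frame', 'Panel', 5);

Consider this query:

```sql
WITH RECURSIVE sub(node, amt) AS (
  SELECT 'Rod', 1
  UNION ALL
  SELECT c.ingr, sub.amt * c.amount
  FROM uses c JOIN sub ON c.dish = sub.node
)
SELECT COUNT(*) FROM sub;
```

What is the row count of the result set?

6

Base: (Rod, amt=1).
Iteration 1: components of {Rod} -> Frame = 1*2 = 2, Motor = 1*2 = 2.
Iteration 2: components of {Frame,Motor} -> Hub = 2*1 = 2, Panel = 2*5 = 10, Ring = 2*5 = 10.
Iteration 3: no further components; recursion stops.
Total rows emitted: 6.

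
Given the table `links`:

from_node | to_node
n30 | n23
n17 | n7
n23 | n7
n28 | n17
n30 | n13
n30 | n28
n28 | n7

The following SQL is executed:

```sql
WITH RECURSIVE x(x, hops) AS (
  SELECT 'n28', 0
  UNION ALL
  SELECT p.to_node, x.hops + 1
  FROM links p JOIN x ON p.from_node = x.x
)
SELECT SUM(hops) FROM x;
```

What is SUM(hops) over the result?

4

Base: (n28, hops=0).
Iteration 1: edges from {n28} -> (n17, hops=1), (n7, hops=1).
Iteration 2: edges from {n17,n7} -> (n7, hops=2).
Iteration 3: no outgoing edges from {n7}; recursion stops.
SUM(hops) = 0 + 1 + 1 + 2 = 4.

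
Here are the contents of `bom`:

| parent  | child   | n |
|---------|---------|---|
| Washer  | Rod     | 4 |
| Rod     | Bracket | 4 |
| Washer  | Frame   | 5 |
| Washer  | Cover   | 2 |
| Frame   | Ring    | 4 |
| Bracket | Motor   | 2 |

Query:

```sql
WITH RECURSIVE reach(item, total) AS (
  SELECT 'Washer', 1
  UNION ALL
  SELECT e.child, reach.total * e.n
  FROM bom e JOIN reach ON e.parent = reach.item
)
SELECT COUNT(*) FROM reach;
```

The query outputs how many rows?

Base: (Washer, total=1).
Iteration 1: components of {Washer} -> Cover = 1*2 = 2, Frame = 1*5 = 5, Rod = 1*4 = 4.
Iteration 2: components of {Cover,Frame,Rod} -> Bracket = 4*4 = 16, Ring = 5*4 = 20.
Iteration 3: components of {Bracket,Ring} -> Motor = 16*2 = 32.
Iteration 4: no further components; recursion stops.
Total rows emitted: 7.

7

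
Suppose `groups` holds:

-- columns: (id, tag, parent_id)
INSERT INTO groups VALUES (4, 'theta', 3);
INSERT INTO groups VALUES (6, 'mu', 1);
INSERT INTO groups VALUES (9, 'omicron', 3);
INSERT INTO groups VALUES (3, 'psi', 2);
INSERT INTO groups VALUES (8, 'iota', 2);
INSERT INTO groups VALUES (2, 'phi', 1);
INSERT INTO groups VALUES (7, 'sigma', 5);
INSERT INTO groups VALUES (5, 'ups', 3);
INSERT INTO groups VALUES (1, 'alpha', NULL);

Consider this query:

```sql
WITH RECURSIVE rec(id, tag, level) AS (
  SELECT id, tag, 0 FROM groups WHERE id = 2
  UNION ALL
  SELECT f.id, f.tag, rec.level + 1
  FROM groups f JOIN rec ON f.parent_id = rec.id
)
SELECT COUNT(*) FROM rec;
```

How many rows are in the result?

7

Base: id=2 (phi) at level 0.
Iteration 1: rows with parent_id in {2} -> psi (id 3, level 1), iota (id 8, level 1).
Iteration 2: rows with parent_id in {3,8} -> theta (id 4, level 2), ups (id 5, level 2), omicron (id 9, level 2).
Iteration 3: rows with parent_id in {4,5,9} -> sigma (id 7, level 3).
Iteration 4: no rows with parent_id in {7}; recursion stops.
Total rows emitted: 7.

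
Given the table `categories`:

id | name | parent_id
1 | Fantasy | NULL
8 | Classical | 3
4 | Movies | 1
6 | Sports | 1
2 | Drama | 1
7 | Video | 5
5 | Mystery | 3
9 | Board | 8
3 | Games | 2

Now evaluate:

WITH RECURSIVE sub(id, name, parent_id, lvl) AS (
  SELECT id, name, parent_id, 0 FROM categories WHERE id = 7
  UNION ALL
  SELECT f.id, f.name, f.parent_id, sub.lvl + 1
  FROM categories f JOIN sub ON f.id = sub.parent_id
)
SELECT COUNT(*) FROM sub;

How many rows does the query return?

5

Base: id=7 (Video), parent_id=5, lvl 0.
Iteration 1: join on id=5 -> Mystery (id 5, parent_id=3, lvl 1).
Iteration 2: join on id=3 -> Games (id 3, parent_id=2, lvl 2).
Iteration 3: join on id=2 -> Drama (id 2, parent_id=1, lvl 3).
Iteration 4: join on id=1 -> Fantasy (id 1, parent_id=NULL, lvl 4).
Iteration 5: parent_id is NULL; no match; recursion stops.
Total rows emitted: 5.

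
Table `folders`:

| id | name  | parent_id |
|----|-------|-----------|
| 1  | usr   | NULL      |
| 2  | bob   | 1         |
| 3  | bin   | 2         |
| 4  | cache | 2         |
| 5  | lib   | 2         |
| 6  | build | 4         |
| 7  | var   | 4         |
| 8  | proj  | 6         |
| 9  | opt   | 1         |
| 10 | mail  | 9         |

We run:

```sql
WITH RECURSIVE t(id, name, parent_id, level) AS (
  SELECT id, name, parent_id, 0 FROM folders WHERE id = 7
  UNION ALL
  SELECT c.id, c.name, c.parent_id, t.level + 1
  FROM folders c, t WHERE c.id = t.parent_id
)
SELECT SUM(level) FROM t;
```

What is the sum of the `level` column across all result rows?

Base: id=7 (var), parent_id=4, level 0.
Iteration 1: join on id=4 -> cache (id 4, parent_id=2, level 1).
Iteration 2: join on id=2 -> bob (id 2, parent_id=1, level 2).
Iteration 3: join on id=1 -> usr (id 1, parent_id=NULL, level 3).
Iteration 4: parent_id is NULL; no match; recursion stops.
SUM(level) = 0 + 1 + 2 + 3 = 6.

6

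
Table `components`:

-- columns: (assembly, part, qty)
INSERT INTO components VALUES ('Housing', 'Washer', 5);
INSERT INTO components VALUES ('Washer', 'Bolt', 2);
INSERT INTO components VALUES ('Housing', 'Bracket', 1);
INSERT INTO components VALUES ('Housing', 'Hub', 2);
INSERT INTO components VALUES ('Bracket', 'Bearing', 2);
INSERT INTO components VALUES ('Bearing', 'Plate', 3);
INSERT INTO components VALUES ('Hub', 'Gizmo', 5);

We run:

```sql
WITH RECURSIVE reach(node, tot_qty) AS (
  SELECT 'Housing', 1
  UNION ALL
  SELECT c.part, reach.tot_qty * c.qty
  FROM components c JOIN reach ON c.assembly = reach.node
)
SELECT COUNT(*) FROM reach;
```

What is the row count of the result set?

Base: (Housing, tot_qty=1).
Iteration 1: components of {Housing} -> Bracket = 1*1 = 1, Hub = 1*2 = 2, Washer = 1*5 = 5.
Iteration 2: components of {Bracket,Hub,Washer} -> Bearing = 1*2 = 2, Bolt = 5*2 = 10, Gizmo = 2*5 = 10.
Iteration 3: components of {Bearing,Bolt,Gizmo} -> Plate = 2*3 = 6.
Iteration 4: no further components; recursion stops.
Total rows emitted: 8.

8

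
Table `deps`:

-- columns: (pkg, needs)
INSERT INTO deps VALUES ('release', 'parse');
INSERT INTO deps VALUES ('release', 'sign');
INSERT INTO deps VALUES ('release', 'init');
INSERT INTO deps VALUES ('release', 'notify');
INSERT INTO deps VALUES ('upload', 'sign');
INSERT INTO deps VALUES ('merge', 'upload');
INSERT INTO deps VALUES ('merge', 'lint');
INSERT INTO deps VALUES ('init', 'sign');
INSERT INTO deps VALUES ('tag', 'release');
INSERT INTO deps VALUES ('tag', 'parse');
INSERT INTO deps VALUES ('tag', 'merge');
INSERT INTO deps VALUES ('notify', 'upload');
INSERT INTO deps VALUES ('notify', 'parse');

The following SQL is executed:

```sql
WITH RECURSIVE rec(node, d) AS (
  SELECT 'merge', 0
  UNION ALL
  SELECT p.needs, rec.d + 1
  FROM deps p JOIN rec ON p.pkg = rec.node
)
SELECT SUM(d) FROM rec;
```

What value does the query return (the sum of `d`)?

4

Base: (merge, d=0).
Iteration 1: edges from {merge} -> (lint, d=1), (upload, d=1).
Iteration 2: edges from {lint,upload} -> (sign, d=2).
Iteration 3: no outgoing edges from {sign}; recursion stops.
SUM(d) = 0 + 1 + 1 + 2 = 4.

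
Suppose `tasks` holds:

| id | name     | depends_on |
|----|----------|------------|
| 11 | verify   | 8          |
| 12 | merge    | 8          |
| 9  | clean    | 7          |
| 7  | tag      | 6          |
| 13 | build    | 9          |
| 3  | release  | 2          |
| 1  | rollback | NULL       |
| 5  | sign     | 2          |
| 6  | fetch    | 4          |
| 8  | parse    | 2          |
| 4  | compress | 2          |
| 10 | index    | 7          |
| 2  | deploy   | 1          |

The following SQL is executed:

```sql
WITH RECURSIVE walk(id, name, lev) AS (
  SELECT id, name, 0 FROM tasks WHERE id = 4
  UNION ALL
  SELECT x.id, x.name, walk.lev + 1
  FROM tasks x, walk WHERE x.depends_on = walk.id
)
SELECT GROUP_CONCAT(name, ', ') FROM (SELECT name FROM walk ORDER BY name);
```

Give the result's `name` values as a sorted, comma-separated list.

build, clean, compress, fetch, index, tag

Base: id=4 (compress) at lev 0.
Iteration 1: rows with depends_on in {4} -> fetch (id 6, lev 1).
Iteration 2: rows with depends_on in {6} -> tag (id 7, lev 2).
Iteration 3: rows with depends_on in {7} -> clean (id 9, lev 3), index (id 10, lev 3).
Iteration 4: rows with depends_on in {9,10} -> build (id 13, lev 4).
Iteration 5: no rows with depends_on in {13}; recursion stops.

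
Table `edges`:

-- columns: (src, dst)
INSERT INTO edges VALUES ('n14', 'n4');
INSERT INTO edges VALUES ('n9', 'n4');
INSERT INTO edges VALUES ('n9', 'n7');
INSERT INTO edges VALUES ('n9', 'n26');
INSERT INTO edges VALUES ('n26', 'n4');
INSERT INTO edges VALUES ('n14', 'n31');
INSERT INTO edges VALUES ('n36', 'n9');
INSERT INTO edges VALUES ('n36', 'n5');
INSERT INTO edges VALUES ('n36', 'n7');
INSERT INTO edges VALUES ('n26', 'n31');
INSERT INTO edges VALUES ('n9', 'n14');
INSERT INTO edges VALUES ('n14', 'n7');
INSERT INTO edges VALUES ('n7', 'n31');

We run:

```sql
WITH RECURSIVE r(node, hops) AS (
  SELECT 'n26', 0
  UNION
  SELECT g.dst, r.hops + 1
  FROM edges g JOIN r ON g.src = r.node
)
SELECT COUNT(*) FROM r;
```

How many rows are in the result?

Base: (n26, hops=0).
Iteration 1: edges from {n26} -> (n31, hops=1), (n4, hops=1).
Iteration 2: no outgoing edges from {n31,n4}; recursion stops.
Total rows emitted: 3.

3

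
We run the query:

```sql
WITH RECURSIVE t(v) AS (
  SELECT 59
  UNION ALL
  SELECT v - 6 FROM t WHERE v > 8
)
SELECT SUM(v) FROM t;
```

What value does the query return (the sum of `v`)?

Base: v=59.
Iteration 1: 59 > 8 holds -> v = 59 - 6 = 53.
Iteration 2: 53 > 8 holds -> v = 53 - 6 = 47.
Iteration 3: 47 > 8 holds -> v = 47 - 6 = 41.
Iteration 4: 41 > 8 holds -> v = 41 - 6 = 35.
Iteration 5: 35 > 8 holds -> v = 35 - 6 = 29.
Iteration 6: 29 > 8 holds -> v = 29 - 6 = 23.
Iteration 7: 23 > 8 holds -> v = 23 - 6 = 17.
Iteration 8: 17 > 8 holds -> v = 17 - 6 = 11.
Iteration 9: 11 > 8 holds -> v = 11 - 6 = 5.
Iteration 10: 5 > 8 fails; recursion stops.
SUM(v) = 59 + 53 + 47 + 41 + 35 + 29 + 23 + 17 + 11 + 5 = 320.

320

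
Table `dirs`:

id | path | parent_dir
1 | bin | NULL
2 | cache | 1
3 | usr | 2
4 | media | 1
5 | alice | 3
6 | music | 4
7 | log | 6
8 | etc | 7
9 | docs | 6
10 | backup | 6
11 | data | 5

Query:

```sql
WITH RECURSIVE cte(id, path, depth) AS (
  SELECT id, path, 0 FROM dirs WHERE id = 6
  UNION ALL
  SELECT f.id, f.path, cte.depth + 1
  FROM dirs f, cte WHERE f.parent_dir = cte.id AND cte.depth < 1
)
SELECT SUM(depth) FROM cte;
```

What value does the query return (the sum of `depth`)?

Base: id=6 (music) at depth 0.
Iteration 1: rows with parent_dir in {6} -> log (id 7, depth 1), docs (id 9, depth 1), backup (id 10, depth 1).
Iteration 2: depth < 1 fails for all current rows; recursion stops.
SUM(depth) = 0 + 1 + 1 + 1 = 3.

3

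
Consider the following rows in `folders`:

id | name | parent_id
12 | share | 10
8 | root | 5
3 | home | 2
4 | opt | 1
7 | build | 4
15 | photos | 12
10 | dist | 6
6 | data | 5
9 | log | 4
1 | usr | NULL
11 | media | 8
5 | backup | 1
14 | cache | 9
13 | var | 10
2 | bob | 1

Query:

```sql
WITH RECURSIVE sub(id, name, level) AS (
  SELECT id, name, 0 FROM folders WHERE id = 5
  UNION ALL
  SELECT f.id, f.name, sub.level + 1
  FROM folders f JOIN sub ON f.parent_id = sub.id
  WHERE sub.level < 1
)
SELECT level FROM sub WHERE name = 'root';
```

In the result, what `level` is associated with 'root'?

1

Base: id=5 (backup) at level 0.
Iteration 1: rows with parent_id in {5} -> data (id 6, level 1), root (id 8, level 1).
Iteration 2: level < 1 fails for all current rows; recursion stops.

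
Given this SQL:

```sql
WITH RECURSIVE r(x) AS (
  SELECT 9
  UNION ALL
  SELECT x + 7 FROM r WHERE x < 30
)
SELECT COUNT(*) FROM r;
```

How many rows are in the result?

Base: x=9.
Iteration 1: 9 < 30 holds -> x = 9 + 7 = 16.
Iteration 2: 16 < 30 holds -> x = 16 + 7 = 23.
Iteration 3: 23 < 30 holds -> x = 23 + 7 = 30.
Iteration 4: 30 < 30 fails; recursion stops.
Total rows emitted: 4.

4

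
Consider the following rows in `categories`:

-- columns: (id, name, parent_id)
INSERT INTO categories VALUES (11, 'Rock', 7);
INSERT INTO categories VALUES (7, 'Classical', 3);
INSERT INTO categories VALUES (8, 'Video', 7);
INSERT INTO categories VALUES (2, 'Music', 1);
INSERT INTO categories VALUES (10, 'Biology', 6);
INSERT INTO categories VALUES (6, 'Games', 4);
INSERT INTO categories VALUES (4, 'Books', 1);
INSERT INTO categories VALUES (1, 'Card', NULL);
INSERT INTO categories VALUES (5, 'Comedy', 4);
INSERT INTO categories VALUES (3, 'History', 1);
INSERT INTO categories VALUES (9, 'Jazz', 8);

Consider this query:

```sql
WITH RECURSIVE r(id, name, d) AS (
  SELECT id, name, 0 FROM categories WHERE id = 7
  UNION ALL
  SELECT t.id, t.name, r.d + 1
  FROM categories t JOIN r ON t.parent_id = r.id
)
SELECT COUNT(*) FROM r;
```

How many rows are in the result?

4

Base: id=7 (Classical) at d 0.
Iteration 1: rows with parent_id in {7} -> Video (id 8, d 1), Rock (id 11, d 1).
Iteration 2: rows with parent_id in {8,11} -> Jazz (id 9, d 2).
Iteration 3: no rows with parent_id in {9}; recursion stops.
Total rows emitted: 4.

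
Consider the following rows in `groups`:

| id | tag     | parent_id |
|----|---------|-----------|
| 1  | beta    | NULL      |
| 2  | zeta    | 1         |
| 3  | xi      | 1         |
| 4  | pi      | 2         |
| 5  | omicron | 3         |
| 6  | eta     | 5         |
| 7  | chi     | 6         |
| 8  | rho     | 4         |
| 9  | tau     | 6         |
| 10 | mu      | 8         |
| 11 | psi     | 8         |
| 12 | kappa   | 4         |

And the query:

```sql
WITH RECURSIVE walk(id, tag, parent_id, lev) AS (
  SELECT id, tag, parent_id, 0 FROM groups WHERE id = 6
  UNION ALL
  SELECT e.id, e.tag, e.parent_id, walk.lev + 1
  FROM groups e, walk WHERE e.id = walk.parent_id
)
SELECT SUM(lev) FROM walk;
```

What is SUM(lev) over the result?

Base: id=6 (eta), parent_id=5, lev 0.
Iteration 1: join on id=5 -> omicron (id 5, parent_id=3, lev 1).
Iteration 2: join on id=3 -> xi (id 3, parent_id=1, lev 2).
Iteration 3: join on id=1 -> beta (id 1, parent_id=NULL, lev 3).
Iteration 4: parent_id is NULL; no match; recursion stops.
SUM(lev) = 0 + 1 + 2 + 3 = 6.

6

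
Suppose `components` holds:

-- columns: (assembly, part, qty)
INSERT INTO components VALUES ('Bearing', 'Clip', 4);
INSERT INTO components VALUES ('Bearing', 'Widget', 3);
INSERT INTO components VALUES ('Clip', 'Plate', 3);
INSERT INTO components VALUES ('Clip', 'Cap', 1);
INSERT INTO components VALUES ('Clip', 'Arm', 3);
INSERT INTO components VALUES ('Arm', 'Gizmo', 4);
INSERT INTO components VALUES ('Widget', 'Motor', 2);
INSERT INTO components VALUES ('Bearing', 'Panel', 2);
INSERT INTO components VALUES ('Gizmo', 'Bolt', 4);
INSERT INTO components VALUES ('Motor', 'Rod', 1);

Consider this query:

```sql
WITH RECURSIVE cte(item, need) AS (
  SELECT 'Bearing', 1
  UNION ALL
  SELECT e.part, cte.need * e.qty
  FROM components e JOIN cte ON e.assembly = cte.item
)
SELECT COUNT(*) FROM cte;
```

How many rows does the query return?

11

Base: (Bearing, need=1).
Iteration 1: components of {Bearing} -> Clip = 1*4 = 4, Panel = 1*2 = 2, Widget = 1*3 = 3.
Iteration 2: components of {Clip,Panel,Widget} -> Arm = 4*3 = 12, Cap = 4*1 = 4, Motor = 3*2 = 6, Plate = 4*3 = 12.
Iteration 3: components of {Arm,Cap,Motor,Plate} -> Gizmo = 12*4 = 48, Rod = 6*1 = 6.
Iteration 4: components of {Gizmo,Rod} -> Bolt = 48*4 = 192.
Iteration 5: no further components; recursion stops.
Total rows emitted: 11.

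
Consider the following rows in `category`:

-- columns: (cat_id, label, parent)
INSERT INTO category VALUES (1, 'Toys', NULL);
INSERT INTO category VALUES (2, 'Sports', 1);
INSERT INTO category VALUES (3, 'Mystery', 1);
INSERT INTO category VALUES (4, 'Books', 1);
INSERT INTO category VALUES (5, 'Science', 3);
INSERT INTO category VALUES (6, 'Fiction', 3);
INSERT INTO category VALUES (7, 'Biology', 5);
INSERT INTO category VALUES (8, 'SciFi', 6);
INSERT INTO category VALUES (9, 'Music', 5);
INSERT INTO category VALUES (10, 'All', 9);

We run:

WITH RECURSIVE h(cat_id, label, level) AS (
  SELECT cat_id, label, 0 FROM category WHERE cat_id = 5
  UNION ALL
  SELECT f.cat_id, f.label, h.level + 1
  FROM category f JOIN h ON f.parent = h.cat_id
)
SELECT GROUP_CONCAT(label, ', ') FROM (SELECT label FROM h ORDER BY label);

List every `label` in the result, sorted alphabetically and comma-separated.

All, Biology, Music, Science

Base: cat_id=5 (Science) at level 0.
Iteration 1: rows with parent in {5} -> Biology (id 7, level 1), Music (id 9, level 1).
Iteration 2: rows with parent in {7,9} -> All (id 10, level 2).
Iteration 3: no rows with parent in {10}; recursion stops.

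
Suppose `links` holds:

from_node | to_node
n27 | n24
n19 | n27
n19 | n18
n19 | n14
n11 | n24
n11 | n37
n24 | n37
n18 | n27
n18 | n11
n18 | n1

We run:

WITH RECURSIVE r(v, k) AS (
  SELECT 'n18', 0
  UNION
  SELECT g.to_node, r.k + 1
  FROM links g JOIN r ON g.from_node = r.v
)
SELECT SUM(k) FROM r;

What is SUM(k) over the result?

Base: (n18, k=0).
Iteration 1: edges from {n18} -> (n1, k=1), (n11, k=1), (n27, k=1).
Iteration 2: edges from {n1,n11,n27} -> (n24, k=2), (n37, k=2). [UNION drops 1 duplicate row(s)]
Iteration 3: edges from {n24,n37} -> (n37, k=3).
Iteration 4: no outgoing edges from {n37}; recursion stops.
SUM(k) = 0 + 1 + 1 + 1 + 2 + 2 + 3 = 10.

10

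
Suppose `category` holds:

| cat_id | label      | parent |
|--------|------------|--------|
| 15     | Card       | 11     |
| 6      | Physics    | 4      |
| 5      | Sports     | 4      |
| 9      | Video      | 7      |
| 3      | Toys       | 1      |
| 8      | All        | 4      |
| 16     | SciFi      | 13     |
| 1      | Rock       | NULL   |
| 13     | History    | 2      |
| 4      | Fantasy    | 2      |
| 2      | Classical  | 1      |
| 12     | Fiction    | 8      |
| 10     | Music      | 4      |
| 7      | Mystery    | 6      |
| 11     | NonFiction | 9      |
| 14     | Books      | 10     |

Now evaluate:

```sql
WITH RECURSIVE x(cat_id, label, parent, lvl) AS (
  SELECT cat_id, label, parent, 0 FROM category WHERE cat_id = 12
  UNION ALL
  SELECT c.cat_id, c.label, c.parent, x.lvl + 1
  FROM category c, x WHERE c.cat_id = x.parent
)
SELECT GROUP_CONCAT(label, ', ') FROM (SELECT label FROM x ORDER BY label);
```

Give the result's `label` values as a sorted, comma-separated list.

Base: cat_id=12 (Fiction), parent=8, lvl 0.
Iteration 1: join on cat_id=8 -> All (id 8, parent=4, lvl 1).
Iteration 2: join on cat_id=4 -> Fantasy (id 4, parent=2, lvl 2).
Iteration 3: join on cat_id=2 -> Classical (id 2, parent=1, lvl 3).
Iteration 4: join on cat_id=1 -> Rock (id 1, parent=NULL, lvl 4).
Iteration 5: parent is NULL; no match; recursion stops.

All, Classical, Fantasy, Fiction, Rock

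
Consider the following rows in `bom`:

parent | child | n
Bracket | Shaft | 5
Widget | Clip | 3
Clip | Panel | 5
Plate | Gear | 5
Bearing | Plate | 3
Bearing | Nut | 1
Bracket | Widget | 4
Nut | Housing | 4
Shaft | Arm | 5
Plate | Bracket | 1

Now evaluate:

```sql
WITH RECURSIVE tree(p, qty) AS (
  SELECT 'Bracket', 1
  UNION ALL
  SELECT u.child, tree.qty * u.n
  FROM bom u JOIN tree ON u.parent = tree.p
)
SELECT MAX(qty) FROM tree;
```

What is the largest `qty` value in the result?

60

Base: (Bracket, qty=1).
Iteration 1: components of {Bracket} -> Shaft = 1*5 = 5, Widget = 1*4 = 4.
Iteration 2: components of {Shaft,Widget} -> Arm = 5*5 = 25, Clip = 4*3 = 12.
Iteration 3: components of {Arm,Clip} -> Panel = 12*5 = 60.
Iteration 4: no further components; recursion stops.
qty values: 1, 5, 4, 25, 12, 60; the maximum is 60.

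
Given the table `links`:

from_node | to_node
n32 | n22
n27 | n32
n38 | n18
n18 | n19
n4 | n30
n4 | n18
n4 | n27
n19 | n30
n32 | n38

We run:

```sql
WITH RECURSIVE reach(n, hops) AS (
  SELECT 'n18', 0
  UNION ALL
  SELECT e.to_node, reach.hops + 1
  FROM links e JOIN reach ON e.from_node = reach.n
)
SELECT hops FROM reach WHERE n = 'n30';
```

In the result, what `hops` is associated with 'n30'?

Base: (n18, hops=0).
Iteration 1: edges from {n18} -> (n19, hops=1).
Iteration 2: edges from {n19} -> (n30, hops=2).
Iteration 3: no outgoing edges from {n30}; recursion stops.

2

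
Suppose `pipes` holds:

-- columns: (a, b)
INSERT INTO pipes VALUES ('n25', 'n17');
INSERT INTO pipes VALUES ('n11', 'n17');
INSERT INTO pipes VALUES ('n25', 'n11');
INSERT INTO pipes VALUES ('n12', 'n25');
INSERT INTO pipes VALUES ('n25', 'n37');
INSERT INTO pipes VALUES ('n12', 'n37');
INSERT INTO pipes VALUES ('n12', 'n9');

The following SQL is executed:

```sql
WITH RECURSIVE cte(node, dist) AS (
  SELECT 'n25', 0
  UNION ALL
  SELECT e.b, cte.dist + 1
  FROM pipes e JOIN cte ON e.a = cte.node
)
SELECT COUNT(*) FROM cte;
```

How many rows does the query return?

5

Base: (n25, dist=0).
Iteration 1: edges from {n25} -> (n11, dist=1), (n17, dist=1), (n37, dist=1).
Iteration 2: edges from {n11,n17,n37} -> (n17, dist=2).
Iteration 3: no outgoing edges from {n17}; recursion stops.
Total rows emitted: 5.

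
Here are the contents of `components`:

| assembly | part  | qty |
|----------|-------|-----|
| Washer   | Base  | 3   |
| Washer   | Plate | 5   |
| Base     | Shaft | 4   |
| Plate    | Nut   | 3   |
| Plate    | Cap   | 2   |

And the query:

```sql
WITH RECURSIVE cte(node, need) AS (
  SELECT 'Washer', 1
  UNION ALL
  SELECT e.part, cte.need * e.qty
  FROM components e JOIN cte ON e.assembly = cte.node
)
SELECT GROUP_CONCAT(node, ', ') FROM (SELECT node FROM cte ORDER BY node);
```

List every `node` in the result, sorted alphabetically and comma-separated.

Base: (Washer, need=1).
Iteration 1: components of {Washer} -> Base = 1*3 = 3, Plate = 1*5 = 5.
Iteration 2: components of {Base,Plate} -> Cap = 5*2 = 10, Nut = 5*3 = 15, Shaft = 3*4 = 12.
Iteration 3: no further components; recursion stops.

Base, Cap, Nut, Plate, Shaft, Washer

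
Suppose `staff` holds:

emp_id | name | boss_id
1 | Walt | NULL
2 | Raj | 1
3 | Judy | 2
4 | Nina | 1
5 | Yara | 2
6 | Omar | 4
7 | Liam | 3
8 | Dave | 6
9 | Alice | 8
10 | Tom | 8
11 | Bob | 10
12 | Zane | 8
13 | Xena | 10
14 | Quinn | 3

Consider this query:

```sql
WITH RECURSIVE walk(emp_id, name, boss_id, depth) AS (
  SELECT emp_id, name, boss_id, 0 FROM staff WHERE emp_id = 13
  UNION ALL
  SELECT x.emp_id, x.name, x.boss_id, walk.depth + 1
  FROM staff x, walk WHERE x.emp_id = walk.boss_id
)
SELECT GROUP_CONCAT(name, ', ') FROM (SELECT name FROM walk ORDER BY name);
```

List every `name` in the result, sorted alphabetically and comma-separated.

Dave, Nina, Omar, Tom, Walt, Xena

Base: emp_id=13 (Xena), boss_id=10, depth 0.
Iteration 1: join on emp_id=10 -> Tom (id 10, boss_id=8, depth 1).
Iteration 2: join on emp_id=8 -> Dave (id 8, boss_id=6, depth 2).
Iteration 3: join on emp_id=6 -> Omar (id 6, boss_id=4, depth 3).
Iteration 4: join on emp_id=4 -> Nina (id 4, boss_id=1, depth 4).
Iteration 5: join on emp_id=1 -> Walt (id 1, boss_id=NULL, depth 5).
Iteration 6: boss_id is NULL; no match; recursion stops.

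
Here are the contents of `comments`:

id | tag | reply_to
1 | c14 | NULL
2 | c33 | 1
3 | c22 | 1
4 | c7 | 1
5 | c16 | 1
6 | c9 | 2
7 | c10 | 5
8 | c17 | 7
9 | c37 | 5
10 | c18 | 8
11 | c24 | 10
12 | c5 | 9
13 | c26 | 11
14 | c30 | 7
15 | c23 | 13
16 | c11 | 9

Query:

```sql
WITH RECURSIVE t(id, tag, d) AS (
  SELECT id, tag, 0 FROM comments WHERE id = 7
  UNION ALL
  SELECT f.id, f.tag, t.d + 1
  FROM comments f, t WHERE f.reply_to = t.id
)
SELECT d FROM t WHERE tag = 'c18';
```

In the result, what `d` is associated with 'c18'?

Base: id=7 (c10) at d 0.
Iteration 1: rows with reply_to in {7} -> c17 (id 8, d 1), c30 (id 14, d 1).
Iteration 2: rows with reply_to in {8,14} -> c18 (id 10, d 2).
Iteration 3: rows with reply_to in {10} -> c24 (id 11, d 3).
Iteration 4: rows with reply_to in {11} -> c26 (id 13, d 4).
Iteration 5: rows with reply_to in {13} -> c23 (id 15, d 5).
Iteration 6: no rows with reply_to in {15}; recursion stops.

2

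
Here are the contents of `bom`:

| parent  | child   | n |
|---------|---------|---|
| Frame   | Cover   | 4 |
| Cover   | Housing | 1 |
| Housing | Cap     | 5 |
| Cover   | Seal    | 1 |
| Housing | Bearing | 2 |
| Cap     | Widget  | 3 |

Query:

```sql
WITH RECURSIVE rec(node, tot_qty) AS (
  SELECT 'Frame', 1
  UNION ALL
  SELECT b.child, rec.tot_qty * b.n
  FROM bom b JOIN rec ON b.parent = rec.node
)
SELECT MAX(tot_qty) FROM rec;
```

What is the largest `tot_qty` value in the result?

60

Base: (Frame, tot_qty=1).
Iteration 1: components of {Frame} -> Cover = 1*4 = 4.
Iteration 2: components of {Cover} -> Housing = 4*1 = 4, Seal = 4*1 = 4.
Iteration 3: components of {Housing,Seal} -> Bearing = 4*2 = 8, Cap = 4*5 = 20.
Iteration 4: components of {Bearing,Cap} -> Widget = 20*3 = 60.
Iteration 5: no further components; recursion stops.
tot_qty values: 1, 4, 4, 4, 20, 8, 60; the maximum is 60.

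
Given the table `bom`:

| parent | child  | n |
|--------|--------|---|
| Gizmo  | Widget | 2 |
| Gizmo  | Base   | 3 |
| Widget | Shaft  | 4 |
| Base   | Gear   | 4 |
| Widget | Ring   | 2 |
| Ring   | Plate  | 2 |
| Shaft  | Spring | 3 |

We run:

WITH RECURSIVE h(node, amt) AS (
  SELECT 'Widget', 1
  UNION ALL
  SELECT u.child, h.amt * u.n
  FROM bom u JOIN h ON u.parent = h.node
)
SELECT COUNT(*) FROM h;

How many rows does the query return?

Base: (Widget, amt=1).
Iteration 1: components of {Widget} -> Ring = 1*2 = 2, Shaft = 1*4 = 4.
Iteration 2: components of {Ring,Shaft} -> Plate = 2*2 = 4, Spring = 4*3 = 12.
Iteration 3: no further components; recursion stops.
Total rows emitted: 5.

5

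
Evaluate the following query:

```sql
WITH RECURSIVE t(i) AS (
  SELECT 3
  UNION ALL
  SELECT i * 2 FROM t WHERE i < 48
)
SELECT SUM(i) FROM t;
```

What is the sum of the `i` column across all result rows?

Base: i=3.
Iteration 1: 3 < 48 holds -> i = 3 * 2 = 6.
Iteration 2: 6 < 48 holds -> i = 6 * 2 = 12.
Iteration 3: 12 < 48 holds -> i = 12 * 2 = 24.
Iteration 4: 24 < 48 holds -> i = 24 * 2 = 48.
Iteration 5: 48 < 48 fails; recursion stops.
SUM(i) = 3 + 6 + 12 + 24 + 48 = 93.

93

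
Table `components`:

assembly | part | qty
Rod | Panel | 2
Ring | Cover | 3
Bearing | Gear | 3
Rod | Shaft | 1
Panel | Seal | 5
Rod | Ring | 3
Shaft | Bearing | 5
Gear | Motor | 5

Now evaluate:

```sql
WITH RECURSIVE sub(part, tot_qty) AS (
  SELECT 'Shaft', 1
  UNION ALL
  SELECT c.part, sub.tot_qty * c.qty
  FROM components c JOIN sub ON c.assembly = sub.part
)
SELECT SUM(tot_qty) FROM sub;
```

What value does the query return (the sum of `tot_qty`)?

96

Base: (Shaft, tot_qty=1).
Iteration 1: components of {Shaft} -> Bearing = 1*5 = 5.
Iteration 2: components of {Bearing} -> Gear = 5*3 = 15.
Iteration 3: components of {Gear} -> Motor = 15*5 = 75.
Iteration 4: no further components; recursion stops.
SUM(tot_qty) = 1 + 5 + 15 + 75 = 96.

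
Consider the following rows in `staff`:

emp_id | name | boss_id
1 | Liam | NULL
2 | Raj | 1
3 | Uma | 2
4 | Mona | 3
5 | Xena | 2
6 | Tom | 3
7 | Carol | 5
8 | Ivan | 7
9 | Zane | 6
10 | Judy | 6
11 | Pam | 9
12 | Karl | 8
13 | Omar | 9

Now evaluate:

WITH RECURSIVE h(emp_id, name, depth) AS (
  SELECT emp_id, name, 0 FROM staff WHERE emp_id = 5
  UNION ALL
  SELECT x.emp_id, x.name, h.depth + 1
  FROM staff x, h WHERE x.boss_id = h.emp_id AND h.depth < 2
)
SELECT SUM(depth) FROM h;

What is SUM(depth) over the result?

Base: emp_id=5 (Xena) at depth 0.
Iteration 1: rows with boss_id in {5} -> Carol (id 7, depth 1).
Iteration 2: rows with boss_id in {7} -> Ivan (id 8, depth 2).
Iteration 3: depth < 2 fails for all current rows; recursion stops.
SUM(depth) = 0 + 1 + 2 = 3.

3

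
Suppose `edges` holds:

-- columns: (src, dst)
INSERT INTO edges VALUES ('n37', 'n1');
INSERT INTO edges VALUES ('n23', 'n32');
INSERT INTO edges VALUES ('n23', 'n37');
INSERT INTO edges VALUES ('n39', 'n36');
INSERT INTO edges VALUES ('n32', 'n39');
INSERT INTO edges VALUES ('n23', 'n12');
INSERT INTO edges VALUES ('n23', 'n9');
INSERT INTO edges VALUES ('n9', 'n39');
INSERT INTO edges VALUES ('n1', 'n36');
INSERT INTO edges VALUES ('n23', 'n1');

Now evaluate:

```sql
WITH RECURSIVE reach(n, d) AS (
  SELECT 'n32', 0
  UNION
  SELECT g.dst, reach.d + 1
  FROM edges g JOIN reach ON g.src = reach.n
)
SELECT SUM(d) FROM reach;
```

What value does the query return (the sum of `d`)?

Base: (n32, d=0).
Iteration 1: edges from {n32} -> (n39, d=1).
Iteration 2: edges from {n39} -> (n36, d=2).
Iteration 3: no outgoing edges from {n36}; recursion stops.
SUM(d) = 0 + 1 + 2 = 3.

3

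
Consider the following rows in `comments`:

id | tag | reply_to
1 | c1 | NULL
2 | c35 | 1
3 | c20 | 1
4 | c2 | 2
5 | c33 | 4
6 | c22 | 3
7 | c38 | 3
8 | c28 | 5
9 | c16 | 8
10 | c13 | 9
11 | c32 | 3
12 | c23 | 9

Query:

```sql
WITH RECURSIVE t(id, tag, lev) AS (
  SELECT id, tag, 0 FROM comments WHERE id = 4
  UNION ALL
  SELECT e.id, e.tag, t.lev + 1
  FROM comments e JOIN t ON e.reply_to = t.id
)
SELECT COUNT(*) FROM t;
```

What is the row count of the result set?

6

Base: id=4 (c2) at lev 0.
Iteration 1: rows with reply_to in {4} -> c33 (id 5, lev 1).
Iteration 2: rows with reply_to in {5} -> c28 (id 8, lev 2).
Iteration 3: rows with reply_to in {8} -> c16 (id 9, lev 3).
Iteration 4: rows with reply_to in {9} -> c13 (id 10, lev 4), c23 (id 12, lev 4).
Iteration 5: no rows with reply_to in {10,12}; recursion stops.
Total rows emitted: 6.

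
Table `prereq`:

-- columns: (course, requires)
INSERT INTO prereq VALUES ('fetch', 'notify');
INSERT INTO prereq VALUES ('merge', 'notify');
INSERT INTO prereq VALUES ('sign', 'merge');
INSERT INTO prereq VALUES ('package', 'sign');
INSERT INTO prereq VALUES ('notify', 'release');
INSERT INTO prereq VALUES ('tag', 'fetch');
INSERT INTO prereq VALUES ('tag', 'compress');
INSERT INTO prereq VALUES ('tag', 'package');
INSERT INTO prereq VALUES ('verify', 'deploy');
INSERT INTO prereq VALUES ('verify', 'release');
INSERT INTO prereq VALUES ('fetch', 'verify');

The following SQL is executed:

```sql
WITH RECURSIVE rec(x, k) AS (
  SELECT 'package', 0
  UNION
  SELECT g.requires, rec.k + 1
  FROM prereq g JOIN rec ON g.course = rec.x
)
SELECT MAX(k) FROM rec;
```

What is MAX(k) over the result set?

Base: (package, k=0).
Iteration 1: edges from {package} -> (sign, k=1).
Iteration 2: edges from {sign} -> (merge, k=2).
Iteration 3: edges from {merge} -> (notify, k=3).
Iteration 4: edges from {notify} -> (release, k=4).
Iteration 5: no outgoing edges from {release}; recursion stops.
k values: 0, 1, 2, 3, 4; the maximum is 4.

4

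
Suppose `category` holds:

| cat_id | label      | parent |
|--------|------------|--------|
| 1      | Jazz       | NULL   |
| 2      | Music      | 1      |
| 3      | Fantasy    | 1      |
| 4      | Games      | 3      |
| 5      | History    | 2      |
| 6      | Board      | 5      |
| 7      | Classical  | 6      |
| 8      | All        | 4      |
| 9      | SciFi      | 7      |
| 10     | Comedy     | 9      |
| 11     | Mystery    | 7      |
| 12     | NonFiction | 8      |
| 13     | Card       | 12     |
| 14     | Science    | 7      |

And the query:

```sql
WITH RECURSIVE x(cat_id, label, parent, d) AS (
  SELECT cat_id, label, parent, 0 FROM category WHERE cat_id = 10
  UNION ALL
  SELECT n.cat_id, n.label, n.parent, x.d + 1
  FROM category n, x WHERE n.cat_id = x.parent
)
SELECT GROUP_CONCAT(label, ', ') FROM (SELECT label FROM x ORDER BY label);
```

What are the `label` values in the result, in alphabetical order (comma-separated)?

Board, Classical, Comedy, History, Jazz, Music, SciFi

Base: cat_id=10 (Comedy), parent=9, d 0.
Iteration 1: join on cat_id=9 -> SciFi (id 9, parent=7, d 1).
Iteration 2: join on cat_id=7 -> Classical (id 7, parent=6, d 2).
Iteration 3: join on cat_id=6 -> Board (id 6, parent=5, d 3).
Iteration 4: join on cat_id=5 -> History (id 5, parent=2, d 4).
Iteration 5: join on cat_id=2 -> Music (id 2, parent=1, d 5).
Iteration 6: join on cat_id=1 -> Jazz (id 1, parent=NULL, d 6).
Iteration 7: parent is NULL; no match; recursion stops.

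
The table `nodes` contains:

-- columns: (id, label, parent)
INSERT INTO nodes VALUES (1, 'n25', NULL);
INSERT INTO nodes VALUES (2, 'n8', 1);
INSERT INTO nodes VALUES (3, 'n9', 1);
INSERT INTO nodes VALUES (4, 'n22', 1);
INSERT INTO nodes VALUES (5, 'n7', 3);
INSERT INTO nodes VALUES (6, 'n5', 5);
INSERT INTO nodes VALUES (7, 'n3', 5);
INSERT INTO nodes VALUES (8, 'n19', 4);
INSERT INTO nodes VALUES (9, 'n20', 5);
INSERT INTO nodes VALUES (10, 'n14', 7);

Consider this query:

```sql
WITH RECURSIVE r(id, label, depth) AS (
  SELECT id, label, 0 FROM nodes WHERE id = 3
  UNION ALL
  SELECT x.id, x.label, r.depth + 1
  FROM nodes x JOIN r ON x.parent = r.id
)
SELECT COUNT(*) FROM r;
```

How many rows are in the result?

6

Base: id=3 (n9) at depth 0.
Iteration 1: rows with parent in {3} -> n7 (id 5, depth 1).
Iteration 2: rows with parent in {5} -> n5 (id 6, depth 2), n3 (id 7, depth 2), n20 (id 9, depth 2).
Iteration 3: rows with parent in {6,7,9} -> n14 (id 10, depth 3).
Iteration 4: no rows with parent in {10}; recursion stops.
Total rows emitted: 6.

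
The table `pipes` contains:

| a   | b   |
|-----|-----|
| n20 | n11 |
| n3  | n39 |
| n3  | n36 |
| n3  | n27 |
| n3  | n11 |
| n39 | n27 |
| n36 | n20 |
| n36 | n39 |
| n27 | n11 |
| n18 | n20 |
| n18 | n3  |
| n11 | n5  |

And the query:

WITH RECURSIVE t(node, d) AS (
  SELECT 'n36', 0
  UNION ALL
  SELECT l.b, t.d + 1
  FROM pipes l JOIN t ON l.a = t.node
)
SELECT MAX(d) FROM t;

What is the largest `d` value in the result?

Base: (n36, d=0).
Iteration 1: edges from {n36} -> (n20, d=1), (n39, d=1).
Iteration 2: edges from {n20,n39} -> (n11, d=2), (n27, d=2).
Iteration 3: edges from {n11,n27} -> (n11, d=3), (n5, d=3).
Iteration 4: edges from {n11,n5} -> (n5, d=4).
Iteration 5: no outgoing edges from {n5}; recursion stops.
d values: 0, 1, 1, 2, 2, 3, 3, 4; the maximum is 4.

4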